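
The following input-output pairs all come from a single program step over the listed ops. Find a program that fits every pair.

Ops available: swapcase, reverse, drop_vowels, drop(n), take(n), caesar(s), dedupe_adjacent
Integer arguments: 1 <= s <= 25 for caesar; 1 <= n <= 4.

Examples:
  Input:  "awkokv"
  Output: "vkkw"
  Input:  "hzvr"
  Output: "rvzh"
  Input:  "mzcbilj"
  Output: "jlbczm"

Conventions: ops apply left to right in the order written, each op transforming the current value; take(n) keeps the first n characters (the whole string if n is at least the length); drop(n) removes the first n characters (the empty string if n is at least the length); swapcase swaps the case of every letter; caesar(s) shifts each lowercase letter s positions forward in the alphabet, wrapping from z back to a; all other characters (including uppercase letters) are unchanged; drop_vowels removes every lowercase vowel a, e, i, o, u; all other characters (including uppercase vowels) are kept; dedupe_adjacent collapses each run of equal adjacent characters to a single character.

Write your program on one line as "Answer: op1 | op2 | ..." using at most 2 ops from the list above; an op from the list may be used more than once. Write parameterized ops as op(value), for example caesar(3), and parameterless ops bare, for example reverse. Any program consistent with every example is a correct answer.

reverse | drop_vowels

Check, running the answer program on each example:
  "awkokv" -> "vkokwa" -> "vkkw"
  "hzvr" -> "rvzh" -> "rvzh"
  "mzcbilj" -> "jlibczm" -> "jlbczm"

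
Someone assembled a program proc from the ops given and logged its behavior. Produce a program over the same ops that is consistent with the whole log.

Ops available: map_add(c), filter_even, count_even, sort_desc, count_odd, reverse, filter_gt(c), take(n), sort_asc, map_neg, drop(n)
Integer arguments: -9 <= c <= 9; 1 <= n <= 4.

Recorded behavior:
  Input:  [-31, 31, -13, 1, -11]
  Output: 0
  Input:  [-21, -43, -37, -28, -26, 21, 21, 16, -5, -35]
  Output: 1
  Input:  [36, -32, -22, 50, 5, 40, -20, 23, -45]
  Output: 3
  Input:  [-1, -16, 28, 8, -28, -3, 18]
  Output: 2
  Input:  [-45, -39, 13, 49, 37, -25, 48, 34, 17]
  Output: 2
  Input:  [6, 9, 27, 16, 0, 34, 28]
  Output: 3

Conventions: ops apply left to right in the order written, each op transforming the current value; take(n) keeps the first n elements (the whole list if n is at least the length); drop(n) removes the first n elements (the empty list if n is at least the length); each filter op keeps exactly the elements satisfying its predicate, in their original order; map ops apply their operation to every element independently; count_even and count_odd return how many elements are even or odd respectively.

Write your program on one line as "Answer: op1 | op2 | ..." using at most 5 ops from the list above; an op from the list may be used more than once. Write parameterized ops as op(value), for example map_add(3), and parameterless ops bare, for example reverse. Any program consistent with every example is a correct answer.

sort_desc | filter_gt(8) | reverse | filter_even | count_even

Check, running the answer program on each example:
  [-31, 31, -13, 1, -11] -> [31, 1, -11, -13, -31] -> [31] -> [31] -> [] -> 0
  [-21, -43, -37, -28, -26, 21, 21, 16, -5, -35] -> [21, 21, 16, -5, -21, -26, -28, -35, -37, -43] -> [21, 21, 16] -> [16, 21, 21] -> [16] -> 1
  [36, -32, -22, 50, 5, 40, -20, 23, -45] -> [50, 40, 36, 23, 5, -20, -22, -32, -45] -> [50, 40, 36, 23] -> [23, 36, 40, 50] -> [36, 40, 50] -> 3
  [-1, -16, 28, 8, -28, -3, 18] -> [28, 18, 8, -1, -3, -16, -28] -> [28, 18] -> [18, 28] -> [18, 28] -> 2
  [-45, -39, 13, 49, 37, -25, 48, 34, 17] -> [49, 48, 37, 34, 17, 13, -25, -39, -45] -> [49, 48, 37, 34, 17, 13] -> [13, 17, 34, 37, 48, 49] -> [34, 48] -> 2
  [6, 9, 27, 16, 0, 34, 28] -> [34, 28, 27, 16, 9, 6, 0] -> [34, 28, 27, 16, 9] -> [9, 16, 27, 28, 34] -> [16, 28, 34] -> 3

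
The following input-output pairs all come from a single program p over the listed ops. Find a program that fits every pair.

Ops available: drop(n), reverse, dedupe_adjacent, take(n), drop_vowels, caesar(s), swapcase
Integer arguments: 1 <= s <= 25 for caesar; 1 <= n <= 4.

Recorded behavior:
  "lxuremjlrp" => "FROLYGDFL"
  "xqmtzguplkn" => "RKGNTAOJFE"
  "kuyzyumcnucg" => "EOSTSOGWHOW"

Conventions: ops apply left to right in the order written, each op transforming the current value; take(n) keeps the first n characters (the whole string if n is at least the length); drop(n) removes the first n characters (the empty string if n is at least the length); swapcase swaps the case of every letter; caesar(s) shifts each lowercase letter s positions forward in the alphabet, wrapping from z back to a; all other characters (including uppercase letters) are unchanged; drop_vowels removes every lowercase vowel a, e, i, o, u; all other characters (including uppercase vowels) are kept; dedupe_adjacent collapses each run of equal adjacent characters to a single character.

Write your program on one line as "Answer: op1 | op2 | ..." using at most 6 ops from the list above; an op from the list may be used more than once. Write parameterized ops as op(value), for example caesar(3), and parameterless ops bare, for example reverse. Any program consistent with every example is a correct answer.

caesar(20) | swapcase | reverse | drop(1) | reverse

Check, running the answer program on each example:
  "lxuremjlrp" -> "frolygdflj" -> "FROLYGDFLJ" -> "JLFDGYLORF" -> "LFDGYLORF" -> "FROLYGDFL"
  "xqmtzguplkn" -> "rkgntaojfeh" -> "RKGNTAOJFEH" -> "HEFJOATNGKR" -> "EFJOATNGKR" -> "RKGNTAOJFE"
  "kuyzyumcnucg" -> "eostsogwhowa" -> "EOSTSOGWHOWA" -> "AWOHWGOSTSOE" -> "WOHWGOSTSOE" -> "EOSTSOGWHOW"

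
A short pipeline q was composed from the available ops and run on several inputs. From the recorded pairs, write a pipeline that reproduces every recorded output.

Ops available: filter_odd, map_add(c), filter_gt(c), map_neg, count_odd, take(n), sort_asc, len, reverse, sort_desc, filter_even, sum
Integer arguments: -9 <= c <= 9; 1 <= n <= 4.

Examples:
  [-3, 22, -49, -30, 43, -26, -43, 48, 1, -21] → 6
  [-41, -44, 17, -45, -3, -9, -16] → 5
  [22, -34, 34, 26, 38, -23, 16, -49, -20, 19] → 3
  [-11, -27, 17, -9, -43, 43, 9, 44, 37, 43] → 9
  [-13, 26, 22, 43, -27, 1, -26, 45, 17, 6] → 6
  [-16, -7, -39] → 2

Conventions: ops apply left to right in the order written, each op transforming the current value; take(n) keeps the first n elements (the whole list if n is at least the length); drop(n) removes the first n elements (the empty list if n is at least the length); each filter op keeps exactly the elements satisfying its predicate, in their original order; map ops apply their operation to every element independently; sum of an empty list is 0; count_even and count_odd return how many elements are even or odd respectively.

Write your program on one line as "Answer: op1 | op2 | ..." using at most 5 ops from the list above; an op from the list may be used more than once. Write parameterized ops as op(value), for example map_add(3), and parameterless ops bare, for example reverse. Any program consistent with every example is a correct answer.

sort_desc | filter_odd | map_add(8) | map_neg | len

Check, running the answer program on each example:
  [-3, 22, -49, -30, 43, -26, -43, 48, 1, -21] -> [48, 43, 22, 1, -3, -21, -26, -30, -43, -49] -> [43, 1, -3, -21, -43, -49] -> [51, 9, 5, -13, -35, -41] -> [-51, -9, -5, 13, 35, 41] -> 6
  [-41, -44, 17, -45, -3, -9, -16] -> [17, -3, -9, -16, -41, -44, -45] -> [17, -3, -9, -41, -45] -> [25, 5, -1, -33, -37] -> [-25, -5, 1, 33, 37] -> 5
  [22, -34, 34, 26, 38, -23, 16, -49, -20, 19] -> [38, 34, 26, 22, 19, 16, -20, -23, -34, -49] -> [19, -23, -49] -> [27, -15, -41] -> [-27, 15, 41] -> 3
  [-11, -27, 17, -9, -43, 43, 9, 44, 37, 43] -> [44, 43, 43, 37, 17, 9, -9, -11, -27, -43] -> [43, 43, 37, 17, 9, -9, -11, -27, -43] -> [51, 51, 45, 25, 17, -1, -3, -19, -35] -> [-51, -51, -45, -25, -17, 1, 3, 19, 35] -> 9
  [-13, 26, 22, 43, -27, 1, -26, 45, 17, 6] -> [45, 43, 26, 22, 17, 6, 1, -13, -26, -27] -> [45, 43, 17, 1, -13, -27] -> [53, 51, 25, 9, -5, -19] -> [-53, -51, -25, -9, 5, 19] -> 6
  [-16, -7, -39] -> [-7, -16, -39] -> [-7, -39] -> [1, -31] -> [-1, 31] -> 2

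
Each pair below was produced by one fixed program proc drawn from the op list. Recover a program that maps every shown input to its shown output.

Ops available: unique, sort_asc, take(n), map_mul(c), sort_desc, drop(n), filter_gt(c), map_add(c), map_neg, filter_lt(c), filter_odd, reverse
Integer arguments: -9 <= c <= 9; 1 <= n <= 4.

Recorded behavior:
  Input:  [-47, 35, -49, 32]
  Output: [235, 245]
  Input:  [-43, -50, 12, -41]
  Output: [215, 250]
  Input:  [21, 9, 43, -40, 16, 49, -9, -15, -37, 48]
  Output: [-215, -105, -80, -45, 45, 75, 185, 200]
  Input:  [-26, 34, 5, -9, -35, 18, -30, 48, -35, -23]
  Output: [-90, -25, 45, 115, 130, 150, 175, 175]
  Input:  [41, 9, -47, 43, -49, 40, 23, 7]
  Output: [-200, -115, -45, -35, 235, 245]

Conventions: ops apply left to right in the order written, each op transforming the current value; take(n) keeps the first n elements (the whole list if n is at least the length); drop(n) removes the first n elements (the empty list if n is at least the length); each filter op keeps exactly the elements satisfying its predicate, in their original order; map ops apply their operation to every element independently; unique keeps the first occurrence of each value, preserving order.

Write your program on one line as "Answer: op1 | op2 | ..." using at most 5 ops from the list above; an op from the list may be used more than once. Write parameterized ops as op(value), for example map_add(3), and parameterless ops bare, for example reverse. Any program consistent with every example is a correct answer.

map_mul(-5) | map_neg | sort_desc | map_neg | drop(2)

Check, running the answer program on each example:
  [-47, 35, -49, 32] -> [235, -175, 245, -160] -> [-235, 175, -245, 160] -> [175, 160, -235, -245] -> [-175, -160, 235, 245] -> [235, 245]
  [-43, -50, 12, -41] -> [215, 250, -60, 205] -> [-215, -250, 60, -205] -> [60, -205, -215, -250] -> [-60, 205, 215, 250] -> [215, 250]
  [21, 9, 43, -40, 16, 49, -9, -15, -37, 48] -> [-105, -45, -215, 200, -80, -245, 45, 75, 185, -240] -> [105, 45, 215, -200, 80, 245, -45, -75, -185, 240] -> [245, 240, 215, 105, 80, 45, -45, -75, -185, -200] -> [-245, -240, -215, -105, -80, -45, 45, 75, 185, 200] -> [-215, -105, -80, -45, 45, 75, 185, 200]
  [-26, 34, 5, -9, -35, 18, -30, 48, -35, -23] -> [130, -170, -25, 45, 175, -90, 150, -240, 175, 115] -> [-130, 170, 25, -45, -175, 90, -150, 240, -175, -115] -> [240, 170, 90, 25, -45, -115, -130, -150, -175, -175] -> [-240, -170, -90, -25, 45, 115, 130, 150, 175, 175] -> [-90, -25, 45, 115, 130, 150, 175, 175]
  [41, 9, -47, 43, -49, 40, 23, 7] -> [-205, -45, 235, -215, 245, -200, -115, -35] -> [205, 45, -235, 215, -245, 200, 115, 35] -> [215, 205, 200, 115, 45, 35, -235, -245] -> [-215, -205, -200, -115, -45, -35, 235, 245] -> [-200, -115, -45, -35, 235, 245]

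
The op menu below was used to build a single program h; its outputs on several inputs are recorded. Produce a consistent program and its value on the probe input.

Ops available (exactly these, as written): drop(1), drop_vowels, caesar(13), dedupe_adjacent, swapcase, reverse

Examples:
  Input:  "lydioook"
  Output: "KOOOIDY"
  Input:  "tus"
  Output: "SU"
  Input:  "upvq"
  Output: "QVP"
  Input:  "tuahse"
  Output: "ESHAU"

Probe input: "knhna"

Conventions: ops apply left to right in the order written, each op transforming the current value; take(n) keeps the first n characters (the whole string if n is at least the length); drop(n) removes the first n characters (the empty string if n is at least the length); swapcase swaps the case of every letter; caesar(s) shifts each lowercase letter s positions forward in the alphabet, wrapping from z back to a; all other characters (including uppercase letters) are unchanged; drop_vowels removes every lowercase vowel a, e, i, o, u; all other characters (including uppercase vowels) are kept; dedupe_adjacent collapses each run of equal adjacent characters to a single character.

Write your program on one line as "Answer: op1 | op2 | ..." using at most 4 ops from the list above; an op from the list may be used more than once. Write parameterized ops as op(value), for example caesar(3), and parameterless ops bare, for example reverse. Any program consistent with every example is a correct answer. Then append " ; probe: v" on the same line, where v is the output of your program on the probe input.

swapcase | drop(1) | reverse ; probe: "ANHN"

Check, running the answer program on each example:
  "lydioook" -> "LYDIOOOK" -> "YDIOOOK" -> "KOOOIDY"
  "tus" -> "TUS" -> "US" -> "SU"
  "upvq" -> "UPVQ" -> "PVQ" -> "QVP"
  "tuahse" -> "TUAHSE" -> "UAHSE" -> "ESHAU"
  probe: "knhna" -> "KNHNA" -> "NHNA" -> "ANHN"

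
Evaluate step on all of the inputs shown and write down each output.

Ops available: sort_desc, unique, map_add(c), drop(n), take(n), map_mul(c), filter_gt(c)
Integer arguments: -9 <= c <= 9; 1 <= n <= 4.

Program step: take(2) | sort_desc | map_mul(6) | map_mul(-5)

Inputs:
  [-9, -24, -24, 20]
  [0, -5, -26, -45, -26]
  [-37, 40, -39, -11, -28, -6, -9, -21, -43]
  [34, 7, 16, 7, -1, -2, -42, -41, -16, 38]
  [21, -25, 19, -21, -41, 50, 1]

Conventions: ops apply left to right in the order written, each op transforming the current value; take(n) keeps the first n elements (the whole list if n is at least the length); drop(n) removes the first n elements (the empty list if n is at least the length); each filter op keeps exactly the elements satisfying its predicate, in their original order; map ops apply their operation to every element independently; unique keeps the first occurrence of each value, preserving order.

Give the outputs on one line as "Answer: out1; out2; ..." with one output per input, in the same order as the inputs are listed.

Execution, op by op:
  [-9, -24, -24, 20] -> [-9, -24] -> [-9, -24] -> [-54, -144] -> [270, 720]
  [0, -5, -26, -45, -26] -> [0, -5] -> [0, -5] -> [0, -30] -> [0, 150]
  [-37, 40, -39, -11, -28, -6, -9, -21, -43] -> [-37, 40] -> [40, -37] -> [240, -222] -> [-1200, 1110]
  [34, 7, 16, 7, -1, -2, -42, -41, -16, 38] -> [34, 7] -> [34, 7] -> [204, 42] -> [-1020, -210]
  [21, -25, 19, -21, -41, 50, 1] -> [21, -25] -> [21, -25] -> [126, -150] -> [-630, 750]

[270, 720]; [0, 150]; [-1200, 1110]; [-1020, -210]; [-630, 750]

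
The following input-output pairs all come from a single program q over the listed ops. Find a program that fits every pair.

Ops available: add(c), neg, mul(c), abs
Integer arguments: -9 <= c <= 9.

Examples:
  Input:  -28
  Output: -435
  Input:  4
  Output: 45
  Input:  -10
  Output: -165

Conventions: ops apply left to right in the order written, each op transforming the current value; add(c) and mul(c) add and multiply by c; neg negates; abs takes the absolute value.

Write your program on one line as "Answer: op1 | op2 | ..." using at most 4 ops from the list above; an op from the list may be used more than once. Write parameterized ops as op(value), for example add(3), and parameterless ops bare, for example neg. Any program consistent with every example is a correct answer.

mul(-5) | neg | add(-5) | mul(3)

Check, running the answer program on each example:
  -28 -> 140 -> -140 -> -145 -> -435
  4 -> -20 -> 20 -> 15 -> 45
  -10 -> 50 -> -50 -> -55 -> -165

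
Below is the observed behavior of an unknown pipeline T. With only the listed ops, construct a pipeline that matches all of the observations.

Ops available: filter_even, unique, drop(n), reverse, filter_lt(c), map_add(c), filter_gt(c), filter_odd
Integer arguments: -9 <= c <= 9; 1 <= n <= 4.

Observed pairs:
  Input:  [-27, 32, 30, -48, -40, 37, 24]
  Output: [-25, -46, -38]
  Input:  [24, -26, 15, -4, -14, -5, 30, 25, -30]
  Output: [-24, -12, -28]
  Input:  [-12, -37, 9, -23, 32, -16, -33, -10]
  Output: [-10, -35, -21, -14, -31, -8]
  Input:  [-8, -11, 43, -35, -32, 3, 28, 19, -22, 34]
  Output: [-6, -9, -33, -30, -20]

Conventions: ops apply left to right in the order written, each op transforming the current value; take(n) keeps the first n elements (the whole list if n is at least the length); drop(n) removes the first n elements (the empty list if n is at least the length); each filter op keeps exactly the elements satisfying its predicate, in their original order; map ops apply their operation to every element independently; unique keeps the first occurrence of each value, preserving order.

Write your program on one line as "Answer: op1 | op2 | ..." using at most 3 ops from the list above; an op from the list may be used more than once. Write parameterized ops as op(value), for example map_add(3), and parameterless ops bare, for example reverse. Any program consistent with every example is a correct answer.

filter_lt(-6) | map_add(5) | map_add(-3)

Check, running the answer program on each example:
  [-27, 32, 30, -48, -40, 37, 24] -> [-27, -48, -40] -> [-22, -43, -35] -> [-25, -46, -38]
  [24, -26, 15, -4, -14, -5, 30, 25, -30] -> [-26, -14, -30] -> [-21, -9, -25] -> [-24, -12, -28]
  [-12, -37, 9, -23, 32, -16, -33, -10] -> [-12, -37, -23, -16, -33, -10] -> [-7, -32, -18, -11, -28, -5] -> [-10, -35, -21, -14, -31, -8]
  [-8, -11, 43, -35, -32, 3, 28, 19, -22, 34] -> [-8, -11, -35, -32, -22] -> [-3, -6, -30, -27, -17] -> [-6, -9, -33, -30, -20]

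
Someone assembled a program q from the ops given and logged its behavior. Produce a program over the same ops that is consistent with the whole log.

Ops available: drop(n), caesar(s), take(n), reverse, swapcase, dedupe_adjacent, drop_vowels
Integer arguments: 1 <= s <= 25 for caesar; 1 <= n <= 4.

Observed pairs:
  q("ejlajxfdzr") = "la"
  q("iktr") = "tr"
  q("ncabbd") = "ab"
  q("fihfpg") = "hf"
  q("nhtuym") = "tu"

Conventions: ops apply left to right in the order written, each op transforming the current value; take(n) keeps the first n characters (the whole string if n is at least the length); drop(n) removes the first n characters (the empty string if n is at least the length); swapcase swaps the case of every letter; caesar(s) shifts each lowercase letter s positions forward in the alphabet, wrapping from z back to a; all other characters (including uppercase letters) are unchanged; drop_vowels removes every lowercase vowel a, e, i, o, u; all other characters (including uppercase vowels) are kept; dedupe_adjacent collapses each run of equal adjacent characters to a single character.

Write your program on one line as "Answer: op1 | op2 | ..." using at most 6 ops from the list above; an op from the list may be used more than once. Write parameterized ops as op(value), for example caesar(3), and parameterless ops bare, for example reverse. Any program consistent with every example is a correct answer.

caesar(17) | take(4) | caesar(8) | drop(2) | caesar(1)

Check, running the answer program on each example:
  "ejlajxfdzr" -> "vacraowuqi" -> "vacr" -> "dikz" -> "kz" -> "la"
  "iktr" -> "zbki" -> "zbki" -> "hjsq" -> "sq" -> "tr"
  "ncabbd" -> "etrssu" -> "etrs" -> "mbza" -> "za" -> "ab"
  "fihfpg" -> "wzywgx" -> "wzyw" -> "ehge" -> "ge" -> "hf"
  "nhtuym" -> "eyklpd" -> "eykl" -> "mgst" -> "st" -> "tu"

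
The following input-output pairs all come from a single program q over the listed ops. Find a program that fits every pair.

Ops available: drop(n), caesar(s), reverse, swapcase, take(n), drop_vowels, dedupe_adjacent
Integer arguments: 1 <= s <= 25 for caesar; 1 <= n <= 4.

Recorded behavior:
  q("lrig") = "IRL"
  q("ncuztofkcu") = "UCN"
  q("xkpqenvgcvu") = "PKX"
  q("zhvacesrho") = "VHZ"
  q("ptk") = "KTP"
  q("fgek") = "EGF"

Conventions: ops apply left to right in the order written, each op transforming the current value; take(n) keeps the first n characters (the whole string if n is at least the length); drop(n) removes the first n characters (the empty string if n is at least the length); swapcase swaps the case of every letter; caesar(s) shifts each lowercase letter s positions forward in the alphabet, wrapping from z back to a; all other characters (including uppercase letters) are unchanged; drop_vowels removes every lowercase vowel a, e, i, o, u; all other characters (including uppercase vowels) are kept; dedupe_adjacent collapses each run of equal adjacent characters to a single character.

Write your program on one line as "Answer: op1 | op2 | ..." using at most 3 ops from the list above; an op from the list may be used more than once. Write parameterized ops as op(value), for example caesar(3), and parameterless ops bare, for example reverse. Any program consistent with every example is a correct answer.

take(3) | reverse | swapcase

Check, running the answer program on each example:
  "lrig" -> "lri" -> "irl" -> "IRL"
  "ncuztofkcu" -> "ncu" -> "ucn" -> "UCN"
  "xkpqenvgcvu" -> "xkp" -> "pkx" -> "PKX"
  "zhvacesrho" -> "zhv" -> "vhz" -> "VHZ"
  "ptk" -> "ptk" -> "ktp" -> "KTP"
  "fgek" -> "fge" -> "egf" -> "EGF"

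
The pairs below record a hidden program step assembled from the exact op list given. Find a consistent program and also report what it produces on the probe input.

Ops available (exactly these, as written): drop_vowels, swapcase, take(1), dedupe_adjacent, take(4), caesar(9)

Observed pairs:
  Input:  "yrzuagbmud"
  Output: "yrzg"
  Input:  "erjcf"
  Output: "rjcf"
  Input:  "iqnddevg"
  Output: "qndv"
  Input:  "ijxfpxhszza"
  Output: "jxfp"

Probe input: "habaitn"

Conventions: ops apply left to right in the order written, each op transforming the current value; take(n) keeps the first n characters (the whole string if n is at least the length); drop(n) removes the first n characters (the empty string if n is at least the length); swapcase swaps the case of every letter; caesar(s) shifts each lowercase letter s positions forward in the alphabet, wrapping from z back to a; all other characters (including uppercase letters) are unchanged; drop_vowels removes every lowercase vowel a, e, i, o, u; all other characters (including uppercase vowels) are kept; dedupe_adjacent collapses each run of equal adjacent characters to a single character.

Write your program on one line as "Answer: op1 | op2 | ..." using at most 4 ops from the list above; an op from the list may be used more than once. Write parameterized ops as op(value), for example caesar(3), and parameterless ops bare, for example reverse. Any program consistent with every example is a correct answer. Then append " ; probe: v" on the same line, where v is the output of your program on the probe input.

dedupe_adjacent | drop_vowels | take(4) ; probe: "hbtn"

Check, running the answer program on each example:
  "yrzuagbmud" -> "yrzuagbmud" -> "yrzgbmd" -> "yrzg"
  "erjcf" -> "erjcf" -> "rjcf" -> "rjcf"
  "iqnddevg" -> "iqndevg" -> "qndvg" -> "qndv"
  "ijxfpxhszza" -> "ijxfpxhsza" -> "jxfpxhsz" -> "jxfp"
  probe: "habaitn" -> "habaitn" -> "hbtn" -> "hbtn"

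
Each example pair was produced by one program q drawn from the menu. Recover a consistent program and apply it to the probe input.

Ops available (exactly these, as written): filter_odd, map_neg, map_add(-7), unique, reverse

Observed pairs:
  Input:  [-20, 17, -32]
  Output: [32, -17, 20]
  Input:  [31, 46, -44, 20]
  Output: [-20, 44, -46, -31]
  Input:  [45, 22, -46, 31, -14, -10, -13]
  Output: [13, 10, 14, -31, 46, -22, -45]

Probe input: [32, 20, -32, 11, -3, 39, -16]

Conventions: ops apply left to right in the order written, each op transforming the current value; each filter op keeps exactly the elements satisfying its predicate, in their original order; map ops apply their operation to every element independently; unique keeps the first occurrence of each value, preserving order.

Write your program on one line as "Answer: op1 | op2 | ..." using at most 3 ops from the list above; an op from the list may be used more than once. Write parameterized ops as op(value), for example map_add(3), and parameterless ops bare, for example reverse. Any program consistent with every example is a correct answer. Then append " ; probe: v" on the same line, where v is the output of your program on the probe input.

map_neg | reverse ; probe: [16, -39, 3, -11, 32, -20, -32]

Check, running the answer program on each example:
  [-20, 17, -32] -> [20, -17, 32] -> [32, -17, 20]
  [31, 46, -44, 20] -> [-31, -46, 44, -20] -> [-20, 44, -46, -31]
  [45, 22, -46, 31, -14, -10, -13] -> [-45, -22, 46, -31, 14, 10, 13] -> [13, 10, 14, -31, 46, -22, -45]
  probe: [32, 20, -32, 11, -3, 39, -16] -> [-32, -20, 32, -11, 3, -39, 16] -> [16, -39, 3, -11, 32, -20, -32]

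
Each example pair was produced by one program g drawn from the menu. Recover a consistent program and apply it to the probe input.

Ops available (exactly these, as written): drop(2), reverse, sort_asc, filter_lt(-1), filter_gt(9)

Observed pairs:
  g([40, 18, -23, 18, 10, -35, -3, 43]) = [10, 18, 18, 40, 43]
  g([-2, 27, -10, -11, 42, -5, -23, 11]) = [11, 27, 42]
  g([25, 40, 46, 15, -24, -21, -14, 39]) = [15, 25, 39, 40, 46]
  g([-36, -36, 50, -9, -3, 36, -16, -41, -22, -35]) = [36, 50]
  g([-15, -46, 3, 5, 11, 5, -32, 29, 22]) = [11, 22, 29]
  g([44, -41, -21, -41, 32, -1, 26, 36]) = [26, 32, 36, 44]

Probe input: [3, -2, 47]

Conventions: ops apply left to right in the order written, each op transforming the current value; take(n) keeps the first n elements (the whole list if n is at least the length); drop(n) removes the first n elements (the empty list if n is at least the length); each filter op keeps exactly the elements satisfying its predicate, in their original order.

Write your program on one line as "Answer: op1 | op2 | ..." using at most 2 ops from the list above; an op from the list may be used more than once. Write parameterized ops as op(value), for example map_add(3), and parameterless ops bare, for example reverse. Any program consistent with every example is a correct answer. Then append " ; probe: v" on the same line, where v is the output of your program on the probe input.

sort_asc | filter_gt(9) ; probe: [47]

Check, running the answer program on each example:
  [40, 18, -23, 18, 10, -35, -3, 43] -> [-35, -23, -3, 10, 18, 18, 40, 43] -> [10, 18, 18, 40, 43]
  [-2, 27, -10, -11, 42, -5, -23, 11] -> [-23, -11, -10, -5, -2, 11, 27, 42] -> [11, 27, 42]
  [25, 40, 46, 15, -24, -21, -14, 39] -> [-24, -21, -14, 15, 25, 39, 40, 46] -> [15, 25, 39, 40, 46]
  [-36, -36, 50, -9, -3, 36, -16, -41, -22, -35] -> [-41, -36, -36, -35, -22, -16, -9, -3, 36, 50] -> [36, 50]
  [-15, -46, 3, 5, 11, 5, -32, 29, 22] -> [-46, -32, -15, 3, 5, 5, 11, 22, 29] -> [11, 22, 29]
  [44, -41, -21, -41, 32, -1, 26, 36] -> [-41, -41, -21, -1, 26, 32, 36, 44] -> [26, 32, 36, 44]
  probe: [3, -2, 47] -> [-2, 3, 47] -> [47]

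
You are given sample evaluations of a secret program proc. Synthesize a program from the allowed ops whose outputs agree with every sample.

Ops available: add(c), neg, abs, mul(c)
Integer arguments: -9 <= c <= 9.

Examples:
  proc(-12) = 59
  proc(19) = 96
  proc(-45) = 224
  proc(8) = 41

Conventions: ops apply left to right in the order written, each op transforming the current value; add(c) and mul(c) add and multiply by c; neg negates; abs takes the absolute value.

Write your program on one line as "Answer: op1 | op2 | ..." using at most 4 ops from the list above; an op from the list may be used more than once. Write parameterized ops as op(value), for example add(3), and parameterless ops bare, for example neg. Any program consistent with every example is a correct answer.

mul(-5) | add(-1) | abs

Check, running the answer program on each example:
  -12 -> 60 -> 59 -> 59
  19 -> -95 -> -96 -> 96
  -45 -> 225 -> 224 -> 224
  8 -> -40 -> -41 -> 41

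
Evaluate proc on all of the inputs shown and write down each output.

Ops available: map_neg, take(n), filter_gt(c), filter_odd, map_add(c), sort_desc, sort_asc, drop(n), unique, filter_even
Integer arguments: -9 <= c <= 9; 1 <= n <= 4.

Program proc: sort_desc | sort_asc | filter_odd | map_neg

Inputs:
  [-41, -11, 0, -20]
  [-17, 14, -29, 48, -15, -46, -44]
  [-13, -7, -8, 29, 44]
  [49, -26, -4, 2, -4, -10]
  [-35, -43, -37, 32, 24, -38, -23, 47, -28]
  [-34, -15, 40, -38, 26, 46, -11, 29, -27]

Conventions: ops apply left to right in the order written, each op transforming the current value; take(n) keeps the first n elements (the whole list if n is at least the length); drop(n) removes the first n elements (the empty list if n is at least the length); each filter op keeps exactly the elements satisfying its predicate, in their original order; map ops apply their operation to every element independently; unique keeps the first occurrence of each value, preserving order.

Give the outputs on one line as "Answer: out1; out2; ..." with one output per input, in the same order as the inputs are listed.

[41, 11]; [29, 17, 15]; [13, 7, -29]; [-49]; [43, 37, 35, 23, -47]; [27, 15, 11, -29]

Execution, op by op:
  [-41, -11, 0, -20] -> [0, -11, -20, -41] -> [-41, -20, -11, 0] -> [-41, -11] -> [41, 11]
  [-17, 14, -29, 48, -15, -46, -44] -> [48, 14, -15, -17, -29, -44, -46] -> [-46, -44, -29, -17, -15, 14, 48] -> [-29, -17, -15] -> [29, 17, 15]
  [-13, -7, -8, 29, 44] -> [44, 29, -7, -8, -13] -> [-13, -8, -7, 29, 44] -> [-13, -7, 29] -> [13, 7, -29]
  [49, -26, -4, 2, -4, -10] -> [49, 2, -4, -4, -10, -26] -> [-26, -10, -4, -4, 2, 49] -> [49] -> [-49]
  [-35, -43, -37, 32, 24, -38, -23, 47, -28] -> [47, 32, 24, -23, -28, -35, -37, -38, -43] -> [-43, -38, -37, -35, -28, -23, 24, 32, 47] -> [-43, -37, -35, -23, 47] -> [43, 37, 35, 23, -47]
  [-34, -15, 40, -38, 26, 46, -11, 29, -27] -> [46, 40, 29, 26, -11, -15, -27, -34, -38] -> [-38, -34, -27, -15, -11, 26, 29, 40, 46] -> [-27, -15, -11, 29] -> [27, 15, 11, -29]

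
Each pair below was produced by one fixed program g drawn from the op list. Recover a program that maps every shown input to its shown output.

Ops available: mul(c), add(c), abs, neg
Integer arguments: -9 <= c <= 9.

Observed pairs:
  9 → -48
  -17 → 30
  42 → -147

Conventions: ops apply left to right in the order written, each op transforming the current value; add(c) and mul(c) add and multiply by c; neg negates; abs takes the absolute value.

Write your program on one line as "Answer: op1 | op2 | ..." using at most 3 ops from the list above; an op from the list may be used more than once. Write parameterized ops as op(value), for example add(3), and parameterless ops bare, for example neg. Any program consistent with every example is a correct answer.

add(7) | mul(3) | mul(-1)

Check, running the answer program on each example:
  9 -> 16 -> 48 -> -48
  -17 -> -10 -> -30 -> 30
  42 -> 49 -> 147 -> -147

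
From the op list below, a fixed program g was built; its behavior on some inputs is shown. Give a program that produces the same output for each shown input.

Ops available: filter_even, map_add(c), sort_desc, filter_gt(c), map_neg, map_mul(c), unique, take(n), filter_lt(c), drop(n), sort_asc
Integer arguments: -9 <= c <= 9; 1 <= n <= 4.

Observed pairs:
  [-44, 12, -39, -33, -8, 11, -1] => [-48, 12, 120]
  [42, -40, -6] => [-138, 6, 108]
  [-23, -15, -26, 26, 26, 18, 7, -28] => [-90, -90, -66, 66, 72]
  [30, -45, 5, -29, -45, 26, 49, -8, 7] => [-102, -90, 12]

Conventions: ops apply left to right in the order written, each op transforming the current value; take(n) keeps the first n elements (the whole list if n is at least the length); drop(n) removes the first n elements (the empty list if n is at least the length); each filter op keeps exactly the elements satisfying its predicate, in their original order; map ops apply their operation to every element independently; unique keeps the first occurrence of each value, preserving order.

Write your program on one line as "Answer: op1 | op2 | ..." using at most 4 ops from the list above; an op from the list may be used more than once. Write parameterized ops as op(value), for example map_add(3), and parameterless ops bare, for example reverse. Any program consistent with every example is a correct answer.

map_add(4) | filter_even | sort_desc | map_mul(-3)

Check, running the answer program on each example:
  [-44, 12, -39, -33, -8, 11, -1] -> [-40, 16, -35, -29, -4, 15, 3] -> [-40, 16, -4] -> [16, -4, -40] -> [-48, 12, 120]
  [42, -40, -6] -> [46, -36, -2] -> [46, -36, -2] -> [46, -2, -36] -> [-138, 6, 108]
  [-23, -15, -26, 26, 26, 18, 7, -28] -> [-19, -11, -22, 30, 30, 22, 11, -24] -> [-22, 30, 30, 22, -24] -> [30, 30, 22, -22, -24] -> [-90, -90, -66, 66, 72]
  [30, -45, 5, -29, -45, 26, 49, -8, 7] -> [34, -41, 9, -25, -41, 30, 53, -4, 11] -> [34, 30, -4] -> [34, 30, -4] -> [-102, -90, 12]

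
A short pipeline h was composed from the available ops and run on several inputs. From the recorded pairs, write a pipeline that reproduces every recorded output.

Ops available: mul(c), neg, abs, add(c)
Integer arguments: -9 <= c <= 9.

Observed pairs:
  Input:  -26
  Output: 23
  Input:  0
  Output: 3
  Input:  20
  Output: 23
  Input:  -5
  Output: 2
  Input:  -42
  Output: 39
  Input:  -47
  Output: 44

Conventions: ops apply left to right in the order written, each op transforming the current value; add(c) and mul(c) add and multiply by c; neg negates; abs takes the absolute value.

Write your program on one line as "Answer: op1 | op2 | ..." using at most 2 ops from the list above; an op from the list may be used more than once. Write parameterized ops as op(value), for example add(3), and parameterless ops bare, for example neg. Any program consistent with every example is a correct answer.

add(3) | abs

Check, running the answer program on each example:
  -26 -> -23 -> 23
  0 -> 3 -> 3
  20 -> 23 -> 23
  -5 -> -2 -> 2
  -42 -> -39 -> 39
  -47 -> -44 -> 44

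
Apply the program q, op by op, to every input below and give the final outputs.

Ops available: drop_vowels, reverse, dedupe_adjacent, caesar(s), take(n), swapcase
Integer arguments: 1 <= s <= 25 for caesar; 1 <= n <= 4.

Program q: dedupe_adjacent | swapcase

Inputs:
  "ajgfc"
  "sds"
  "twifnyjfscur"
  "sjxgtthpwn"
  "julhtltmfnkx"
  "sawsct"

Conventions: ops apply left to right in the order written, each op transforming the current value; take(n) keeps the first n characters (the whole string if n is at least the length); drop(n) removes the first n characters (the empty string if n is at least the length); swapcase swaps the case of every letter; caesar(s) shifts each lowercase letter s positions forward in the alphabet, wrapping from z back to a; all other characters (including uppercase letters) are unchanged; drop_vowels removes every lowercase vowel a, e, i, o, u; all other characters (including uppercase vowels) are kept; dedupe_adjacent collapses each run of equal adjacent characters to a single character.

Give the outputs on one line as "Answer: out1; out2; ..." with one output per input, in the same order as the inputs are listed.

Execution, op by op:
  "ajgfc" -> "ajgfc" -> "AJGFC"
  "sds" -> "sds" -> "SDS"
  "twifnyjfscur" -> "twifnyjfscur" -> "TWIFNYJFSCUR"
  "sjxgtthpwn" -> "sjxgthpwn" -> "SJXGTHPWN"
  "julhtltmfnkx" -> "julhtltmfnkx" -> "JULHTLTMFNKX"
  "sawsct" -> "sawsct" -> "SAWSCT"

"AJGFC"; "SDS"; "TWIFNYJFSCUR"; "SJXGTHPWN"; "JULHTLTMFNKX"; "SAWSCT"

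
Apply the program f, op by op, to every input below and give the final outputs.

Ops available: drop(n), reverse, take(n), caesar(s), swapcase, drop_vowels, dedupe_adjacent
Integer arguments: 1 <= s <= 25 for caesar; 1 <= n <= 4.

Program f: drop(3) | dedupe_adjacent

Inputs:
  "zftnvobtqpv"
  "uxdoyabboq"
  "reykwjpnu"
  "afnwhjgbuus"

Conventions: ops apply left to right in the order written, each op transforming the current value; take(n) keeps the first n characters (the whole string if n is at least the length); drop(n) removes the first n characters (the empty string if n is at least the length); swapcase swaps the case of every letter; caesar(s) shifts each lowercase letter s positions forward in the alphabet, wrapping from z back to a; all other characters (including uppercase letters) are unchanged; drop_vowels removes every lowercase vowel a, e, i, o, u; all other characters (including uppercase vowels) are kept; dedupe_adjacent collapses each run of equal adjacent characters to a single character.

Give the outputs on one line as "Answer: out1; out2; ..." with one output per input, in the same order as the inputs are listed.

Execution, op by op:
  "zftnvobtqpv" -> "nvobtqpv" -> "nvobtqpv"
  "uxdoyabboq" -> "oyabboq" -> "oyaboq"
  "reykwjpnu" -> "kwjpnu" -> "kwjpnu"
  "afnwhjgbuus" -> "whjgbuus" -> "whjgbus"

"nvobtqpv"; "oyaboq"; "kwjpnu"; "whjgbus"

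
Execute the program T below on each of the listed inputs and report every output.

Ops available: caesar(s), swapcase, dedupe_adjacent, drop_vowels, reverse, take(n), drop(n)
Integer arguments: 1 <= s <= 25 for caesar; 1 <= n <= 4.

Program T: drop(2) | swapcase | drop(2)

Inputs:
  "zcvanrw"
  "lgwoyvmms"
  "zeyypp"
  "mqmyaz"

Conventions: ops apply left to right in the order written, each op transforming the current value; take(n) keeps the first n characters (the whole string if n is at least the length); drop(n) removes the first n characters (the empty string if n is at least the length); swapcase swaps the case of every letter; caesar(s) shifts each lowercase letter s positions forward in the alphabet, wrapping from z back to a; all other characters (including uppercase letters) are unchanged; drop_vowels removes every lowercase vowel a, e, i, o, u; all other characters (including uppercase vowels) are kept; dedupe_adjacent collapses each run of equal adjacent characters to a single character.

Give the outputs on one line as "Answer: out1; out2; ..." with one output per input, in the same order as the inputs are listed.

"NRW"; "YVMMS"; "PP"; "AZ"

Execution, op by op:
  "zcvanrw" -> "vanrw" -> "VANRW" -> "NRW"
  "lgwoyvmms" -> "woyvmms" -> "WOYVMMS" -> "YVMMS"
  "zeyypp" -> "yypp" -> "YYPP" -> "PP"
  "mqmyaz" -> "myaz" -> "MYAZ" -> "AZ"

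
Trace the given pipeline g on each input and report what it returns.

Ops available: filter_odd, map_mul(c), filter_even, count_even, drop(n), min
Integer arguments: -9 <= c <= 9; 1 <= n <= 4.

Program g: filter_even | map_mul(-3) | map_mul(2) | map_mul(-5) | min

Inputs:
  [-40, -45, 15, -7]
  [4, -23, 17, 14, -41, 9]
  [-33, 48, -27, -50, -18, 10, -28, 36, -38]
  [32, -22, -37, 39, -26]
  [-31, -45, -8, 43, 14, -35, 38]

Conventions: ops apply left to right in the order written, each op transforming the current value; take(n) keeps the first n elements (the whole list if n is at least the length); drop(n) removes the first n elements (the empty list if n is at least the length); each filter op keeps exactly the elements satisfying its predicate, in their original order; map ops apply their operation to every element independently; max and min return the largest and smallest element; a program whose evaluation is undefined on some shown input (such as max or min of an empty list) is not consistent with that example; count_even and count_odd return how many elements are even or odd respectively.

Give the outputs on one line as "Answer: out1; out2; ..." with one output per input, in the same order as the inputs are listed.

Execution, op by op:
  [-40, -45, 15, -7] -> [-40] -> [120] -> [240] -> [-1200] -> -1200
  [4, -23, 17, 14, -41, 9] -> [4, 14] -> [-12, -42] -> [-24, -84] -> [120, 420] -> 120
  [-33, 48, -27, -50, -18, 10, -28, 36, -38] -> [48, -50, -18, 10, -28, 36, -38] -> [-144, 150, 54, -30, 84, -108, 114] -> [-288, 300, 108, -60, 168, -216, 228] -> [1440, -1500, -540, 300, -840, 1080, -1140] -> -1500
  [32, -22, -37, 39, -26] -> [32, -22, -26] -> [-96, 66, 78] -> [-192, 132, 156] -> [960, -660, -780] -> -780
  [-31, -45, -8, 43, 14, -35, 38] -> [-8, 14, 38] -> [24, -42, -114] -> [48, -84, -228] -> [-240, 420, 1140] -> -240

-1200; 120; -1500; -780; -240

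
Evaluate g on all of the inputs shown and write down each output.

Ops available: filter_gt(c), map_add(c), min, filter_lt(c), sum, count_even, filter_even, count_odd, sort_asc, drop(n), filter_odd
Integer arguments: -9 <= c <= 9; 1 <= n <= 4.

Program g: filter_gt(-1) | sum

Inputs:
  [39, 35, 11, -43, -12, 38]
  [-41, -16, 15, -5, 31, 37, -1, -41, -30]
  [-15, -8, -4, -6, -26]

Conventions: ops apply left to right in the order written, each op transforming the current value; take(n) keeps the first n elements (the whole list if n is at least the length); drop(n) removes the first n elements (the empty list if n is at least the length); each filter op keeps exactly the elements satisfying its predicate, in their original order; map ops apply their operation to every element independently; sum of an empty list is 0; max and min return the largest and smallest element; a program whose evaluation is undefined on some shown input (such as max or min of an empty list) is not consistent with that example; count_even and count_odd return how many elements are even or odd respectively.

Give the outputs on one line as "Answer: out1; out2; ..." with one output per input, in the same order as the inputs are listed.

123; 83; 0

Execution, op by op:
  [39, 35, 11, -43, -12, 38] -> [39, 35, 11, 38] -> 123
  [-41, -16, 15, -5, 31, 37, -1, -41, -30] -> [15, 31, 37] -> 83
  [-15, -8, -4, -6, -26] -> [] -> 0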